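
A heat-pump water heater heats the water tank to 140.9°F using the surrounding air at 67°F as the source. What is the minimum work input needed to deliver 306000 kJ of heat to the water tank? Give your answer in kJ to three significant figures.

37700 kJ

In absolute terms T_C = 292.59 K and T_H = 333.65 K, so ΔT = 41.06 K.
The reversible limit is COP_HP = T_H/ΔT = 8.127, so W_min = Q_H/COP = Q_H·ΔT/T_H.
W_min = 306000 × 41.06/333.65 = 37650 kJ.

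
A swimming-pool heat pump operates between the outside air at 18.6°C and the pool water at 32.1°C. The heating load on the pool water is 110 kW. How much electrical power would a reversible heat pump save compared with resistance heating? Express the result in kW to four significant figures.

105.1 kW

In absolute terms T_C = 291.75 K and T_H = 305.25 K, so ΔT = 13.50 K.
COP_Carnot = T_H/ΔT = 305.25/13.50 = 22.61.
Resistance heating needs Ẇ_res = Q̇_H = 110.0 kW; the reversible heat pump needs only Ẇ_hp = Q̇_H/COP = 4.865 kW.
Saving = 110.0 − 4.865 = 105.1 kW.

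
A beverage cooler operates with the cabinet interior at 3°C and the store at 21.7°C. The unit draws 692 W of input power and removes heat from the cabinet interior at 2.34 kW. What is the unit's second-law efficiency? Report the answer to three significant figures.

0.229

Converting, Q̇_C = 2.340 kW = 2340 W, so COP_actual = Q̇_C/Ẇ = 2340/692.0 = 3.382.
In absolute terms T_C = 276.15 K and T_H = 294.85 K, so ΔT = 18.70 K.
COP_Carnot = T_C/ΔT = 276.15/18.70 = 14.77.
η_II = COP_actual/COP_Carnot = 3.382/14.77 = 0.2290.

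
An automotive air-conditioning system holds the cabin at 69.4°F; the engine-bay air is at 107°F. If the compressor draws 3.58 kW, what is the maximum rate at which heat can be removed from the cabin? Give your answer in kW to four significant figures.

In absolute terms T_C = 293.93 K and T_H = 314.82 K, so ΔT = 20.89 K.
COP_Carnot = T_C/ΔT = 293.93/20.89 = 14.07.
Q̇_max = COP_Carnot × Ẇ = 14.07 × 3.580 kW = 50.37 kW.

50.37 kW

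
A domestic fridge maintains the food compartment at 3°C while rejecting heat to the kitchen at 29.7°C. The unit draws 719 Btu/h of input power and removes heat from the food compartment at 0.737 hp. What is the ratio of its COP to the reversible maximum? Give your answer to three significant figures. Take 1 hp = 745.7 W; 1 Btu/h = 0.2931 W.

Converting, Q̇_C = 0.7370 hp = 1875 Btu/h, so COP_actual = Q̇_C/Ẇ = 1875/719.0 = 2.608.
In absolute terms T_C = 276.15 K and T_H = 302.85 K, so ΔT = 26.70 K.
COP_Carnot = T_C/ΔT = 276.15/26.70 = 10.34.
η_II = COP_actual/COP_Carnot = 2.608/10.34 = 0.2521.

0.252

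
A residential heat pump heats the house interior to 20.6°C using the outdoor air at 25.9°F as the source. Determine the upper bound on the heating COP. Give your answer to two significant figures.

12

In absolute terms T_C = 269.76 K and T_H = 293.75 K, so ΔT = 23.99 K.
For a reversible cycle, COP_Carnot = T_H/ΔT = 293.75/23.99 = 12.25.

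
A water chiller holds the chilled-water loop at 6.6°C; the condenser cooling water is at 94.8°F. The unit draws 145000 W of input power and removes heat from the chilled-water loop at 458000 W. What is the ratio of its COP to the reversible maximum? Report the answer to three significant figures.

0.319

COP_actual = Q̇_C/Ẇ = 458000/145000 = 3.159.
In absolute terms T_C = 279.75 K and T_H = 308.04 K, so ΔT = 28.29 K.
COP_Carnot = T_C/ΔT = 279.75/28.29 = 9.889.
η_II = COP_actual/COP_Carnot = 3.159/9.889 = 0.3194.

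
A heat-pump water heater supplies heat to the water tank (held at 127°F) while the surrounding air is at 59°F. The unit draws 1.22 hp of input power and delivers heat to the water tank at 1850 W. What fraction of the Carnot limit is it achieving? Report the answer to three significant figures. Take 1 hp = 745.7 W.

Converting, Q̇_H = 1850 W = 2.481 hp, so COP_actual = Q̇_H/Ẇ = 2.481/1.220 = 2.034.
In absolute terms T_C = 288.15 K and T_H = 325.93 K, so ΔT = 37.78 K.
COP_Carnot = T_H/ΔT = 325.93/37.78 = 8.628.
η_II = COP_actual/COP_Carnot = 2.034/8.628 = 0.2357.

0.236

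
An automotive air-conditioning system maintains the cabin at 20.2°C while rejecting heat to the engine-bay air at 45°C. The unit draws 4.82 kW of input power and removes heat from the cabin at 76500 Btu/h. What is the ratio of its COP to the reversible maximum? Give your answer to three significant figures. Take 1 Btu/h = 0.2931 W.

Converting, Q̇_C = 76500 Btu/h = 22.42 kW, so COP_actual = Q̇_C/Ẇ = 22.42/4.820 = 4.652.
In absolute terms T_C = 293.35 K and T_H = 318.15 K, so ΔT = 24.80 K.
COP_Carnot = T_C/ΔT = 293.35/24.80 = 11.83.
η_II = COP_actual/COP_Carnot = 4.652/11.83 = 0.3933.

0.393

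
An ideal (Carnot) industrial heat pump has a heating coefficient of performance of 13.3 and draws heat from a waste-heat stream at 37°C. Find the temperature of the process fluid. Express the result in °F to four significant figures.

COP_HP = T_H/(T_H − T_C) rearranges to T_H = COP·T_C/(COP − 1).
With T_C = 310.15 K, T_H = 13.3 × 310.15/12.30 = 335.37 K.
Converting, 335.37 K = 143.99°F.

144.0 °F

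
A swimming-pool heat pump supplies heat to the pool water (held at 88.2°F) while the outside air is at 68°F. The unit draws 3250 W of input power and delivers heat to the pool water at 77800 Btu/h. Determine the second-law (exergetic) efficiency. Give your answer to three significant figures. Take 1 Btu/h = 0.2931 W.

0.259

Converting, Q̇_H = 77800 Btu/h = 22800 W, so COP_actual = Q̇_H/Ẇ = 22800/3250 = 7.016.
In absolute terms T_C = 293.15 K and T_H = 304.37 K, so ΔT = 11.22 K.
COP_Carnot = T_H/ΔT = 304.37/11.22 = 27.12.
η_II = COP_actual/COP_Carnot = 7.016/27.12 = 0.2587.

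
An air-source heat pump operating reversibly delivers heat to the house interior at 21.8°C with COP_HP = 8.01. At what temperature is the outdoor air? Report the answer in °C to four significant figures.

-15.02 °C

COP_HP = T_H/(T_H − T_C) gives T_H − T_C = T_H/COP.
With T_H = 294.95 K, T_C = 294.95 × (1 − 1/8.01) = 258.13 K.
Converting, 258.13 K = -15.02°C.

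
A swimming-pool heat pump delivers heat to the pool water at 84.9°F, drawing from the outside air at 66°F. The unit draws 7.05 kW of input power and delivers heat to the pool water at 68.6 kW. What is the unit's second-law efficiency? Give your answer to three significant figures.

0.338

COP_actual = Q̇_H/Ẇ = 68.60/7.050 = 9.730.
In absolute terms T_C = 292.04 K and T_H = 302.54 K, so ΔT = 10.50 K.
COP_Carnot = T_H/ΔT = 302.54/10.50 = 28.81.
η_II = COP_actual/COP_Carnot = 9.730/28.81 = 0.3377.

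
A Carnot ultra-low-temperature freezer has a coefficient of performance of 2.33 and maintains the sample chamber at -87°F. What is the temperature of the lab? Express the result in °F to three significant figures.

72.9 °F

COP_R = T_C/(T_H − T_C) gives T_H − T_C = T_C/COP.
With T_C = 207.04 K, T_H = 207.04 × (1 + 1/2.33) = 295.90 K.
Converting, 295.90 K = 72.94°F.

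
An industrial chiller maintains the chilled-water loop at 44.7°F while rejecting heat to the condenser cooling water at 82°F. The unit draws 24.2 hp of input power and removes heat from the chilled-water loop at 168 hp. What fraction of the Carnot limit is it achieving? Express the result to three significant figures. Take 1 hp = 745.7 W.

COP_actual = Q̇_C/Ẇ = 168.0/24.20 = 6.942.
In absolute terms T_C = 280.21 K and T_H = 300.93 K, so ΔT = 20.72 K.
COP_Carnot = T_C/ΔT = 280.21/20.72 = 13.52.
η_II = COP_actual/COP_Carnot = 6.942/13.52 = 0.5134.

0.513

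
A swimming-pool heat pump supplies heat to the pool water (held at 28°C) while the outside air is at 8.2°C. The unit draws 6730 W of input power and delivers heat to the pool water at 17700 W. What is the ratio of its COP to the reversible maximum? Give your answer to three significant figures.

0.173

COP_actual = Q̇_H/Ẇ = 17700/6730 = 2.630.
In absolute terms T_C = 281.35 K and T_H = 301.15 K, so ΔT = 19.80 K.
COP_Carnot = T_H/ΔT = 301.15/19.80 = 15.21.
η_II = COP_actual/COP_Carnot = 2.630/15.21 = 0.1729.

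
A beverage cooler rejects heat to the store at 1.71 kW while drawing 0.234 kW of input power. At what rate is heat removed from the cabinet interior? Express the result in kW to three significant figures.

1.48 kW

For a cyclic device the first law requires Q̇_H = Q̇_C + Ẇ.
Q̇_C = Q̇_H − Ẇ = 1.476 kW.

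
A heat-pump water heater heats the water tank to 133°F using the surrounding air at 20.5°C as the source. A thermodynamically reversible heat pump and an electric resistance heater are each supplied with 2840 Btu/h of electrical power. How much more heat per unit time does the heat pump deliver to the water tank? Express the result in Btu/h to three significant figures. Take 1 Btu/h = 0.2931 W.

23400 Btu/h

In absolute terms T_C = 293.65 K and T_H = 329.26 K, so ΔT = 35.61 K.
COP_Carnot = T_H/ΔT = 329.26/35.61 = 9.246.
The heat pump delivers Q̇_H = COP × Ẇ = 26260 Btu/h; the resistance heater delivers Ẇ = 2840 Btu/h.
Extra = (COP − 1)·Ẇ = 23420 Btu/h.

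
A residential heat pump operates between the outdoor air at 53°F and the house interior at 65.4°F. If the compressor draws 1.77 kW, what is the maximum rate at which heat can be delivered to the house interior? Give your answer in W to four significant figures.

In absolute terms T_C = 284.82 K and T_H = 291.71 K, so ΔT = 6.889 K.
COP_Carnot = T_H/ΔT = 291.71/6.889 = 42.34.
Q̇_max = COP_Carnot × Ẇ = 42.34 × 1.770 kW = 74.95 kW = 74950 W.

74950 W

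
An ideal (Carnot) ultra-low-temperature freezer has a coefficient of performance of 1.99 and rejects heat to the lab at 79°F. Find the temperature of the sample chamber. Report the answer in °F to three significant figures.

For a Carnot refrigerator COP_R = T_C/(T_H − T_C), so T_C = COP·T_H/(1 + COP).
With T_H = 299.26 K, T_C = 1.99 × 299.26/2.990 = 199.17 K.
Converting, 199.17 K = -101.16°F.

-101 °F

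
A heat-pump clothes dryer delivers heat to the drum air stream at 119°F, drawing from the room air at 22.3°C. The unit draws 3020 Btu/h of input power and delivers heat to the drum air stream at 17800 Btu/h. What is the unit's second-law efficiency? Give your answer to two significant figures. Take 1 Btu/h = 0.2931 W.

0.48

COP_actual = Q̇_H/Ẇ = 17800/3020 = 5.894.
In absolute terms T_C = 295.45 K and T_H = 321.48 K, so ΔT = 26.03 K.
COP_Carnot = T_H/ΔT = 321.48/26.03 = 12.35.
η_II = COP_actual/COP_Carnot = 5.894/12.35 = 0.4773.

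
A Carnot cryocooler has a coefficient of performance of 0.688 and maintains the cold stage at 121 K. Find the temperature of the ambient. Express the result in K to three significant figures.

COP_R = T_C/(T_H − T_C) gives T_H − T_C = T_C/COP.
With T_C = 121.00 K, T_H = 121.00 × (1 + 1/0.688) = 296.87 K.

297 K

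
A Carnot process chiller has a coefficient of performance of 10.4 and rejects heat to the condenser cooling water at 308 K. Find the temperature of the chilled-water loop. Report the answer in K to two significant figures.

280 K

For a Carnot refrigerator COP_R = T_C/(T_H − T_C), so T_C = COP·T_H/(1 + COP).
With T_H = 308.00 K, T_C = 10.4 × 308.00/11.40 = 280.98 K.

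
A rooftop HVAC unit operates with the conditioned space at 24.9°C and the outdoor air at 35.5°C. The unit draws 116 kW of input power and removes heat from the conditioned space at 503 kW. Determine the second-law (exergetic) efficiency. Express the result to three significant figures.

COP_actual = Q̇_C/Ẇ = 503.0/116.0 = 4.336.
In absolute terms T_C = 298.05 K and T_H = 308.65 K, so ΔT = 10.60 K.
COP_Carnot = T_C/ΔT = 298.05/10.60 = 28.12.
η_II = COP_actual/COP_Carnot = 4.336/28.12 = 0.1542.

0.154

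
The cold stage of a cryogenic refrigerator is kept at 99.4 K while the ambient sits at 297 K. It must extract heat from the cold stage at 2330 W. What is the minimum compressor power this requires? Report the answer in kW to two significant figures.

4.6 kW

The reservoir spacing is ΔT = 297 − 99.4 = 197.6 K.
COP_Carnot = T_C/ΔT = 99.40/197.6 = 0.5030.
Ẇ_min = Q̇/COP_Carnot = 2330/0.5030 = 4632 W = 4.632 kW.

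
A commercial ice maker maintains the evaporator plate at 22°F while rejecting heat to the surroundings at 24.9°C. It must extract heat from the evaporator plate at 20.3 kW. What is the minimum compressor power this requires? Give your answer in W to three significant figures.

In absolute terms T_C = 267.59 K and T_H = 298.05 K, so ΔT = 30.46 K.
COP_Carnot = T_C/ΔT = 267.59/30.46 = 8.786.
Ẇ_min = Q̇/COP_Carnot = 20.30/8.786 = 2.310 kW = 2310 W.

2310 W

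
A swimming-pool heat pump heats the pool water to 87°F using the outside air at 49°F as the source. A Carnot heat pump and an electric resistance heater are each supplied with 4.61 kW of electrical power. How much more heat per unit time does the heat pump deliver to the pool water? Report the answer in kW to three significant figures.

61.7 kW

In absolute terms T_C = 282.59 K and T_H = 303.71 K, so ΔT = 21.11 K.
COP_Carnot = T_H/ΔT = 303.71/21.11 = 14.39.
The heat pump delivers Q̇_H = COP × Ẇ = 66.32 kW; the resistance heater delivers Ẇ = 4.610 kW.
Extra = (COP − 1)·Ẇ = 61.71 kW.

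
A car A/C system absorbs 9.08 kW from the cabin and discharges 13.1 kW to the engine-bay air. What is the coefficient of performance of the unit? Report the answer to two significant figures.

2.3

The first law gives Q̇_H = Q̇_C + Ẇ, so the three rates are Q̇_C = 9.080, Q̇_H = 13.10, Ẇ = 4.020 kW.
COP_R = Q̇_C/Ẇ = 9.080/4.020 = 2.259.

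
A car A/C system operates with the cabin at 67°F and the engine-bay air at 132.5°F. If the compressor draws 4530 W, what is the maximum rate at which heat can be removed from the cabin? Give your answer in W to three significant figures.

In absolute terms T_C = 292.59 K and T_H = 328.98 K, so ΔT = 36.39 K.
COP_Carnot = T_C/ΔT = 292.59/36.39 = 8.041.
Q̇_max = COP_Carnot × Ẇ = 8.041 × 4530 W = 36420 W.

36400 W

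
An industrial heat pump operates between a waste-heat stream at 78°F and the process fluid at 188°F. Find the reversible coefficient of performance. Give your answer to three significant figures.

5.89

In absolute terms T_C = 298.71 K and T_H = 359.82 K, so ΔT = 61.11 K.
For a reversible cycle, COP_Carnot = T_H/ΔT = 359.82/61.11 = 5.888.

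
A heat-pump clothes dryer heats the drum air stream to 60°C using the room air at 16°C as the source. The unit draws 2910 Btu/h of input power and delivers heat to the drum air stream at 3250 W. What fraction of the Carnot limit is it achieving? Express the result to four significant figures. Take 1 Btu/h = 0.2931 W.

Converting, Q̇_H = 3250 W = 11090 Btu/h, so COP_actual = Q̇_H/Ẇ = 11090/2910 = 3.810.
In absolute terms T_C = 289.15 K and T_H = 333.15 K, so ΔT = 44.00 K.
COP_Carnot = T_H/ΔT = 333.15/44.00 = 7.572.
η_II = COP_actual/COP_Carnot = 3.810/7.572 = 0.5033.

0.5033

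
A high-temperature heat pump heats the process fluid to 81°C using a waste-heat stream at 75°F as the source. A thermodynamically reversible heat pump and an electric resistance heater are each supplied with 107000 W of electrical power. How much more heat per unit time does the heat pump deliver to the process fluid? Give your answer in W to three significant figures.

557000 W

In absolute terms T_C = 297.04 K and T_H = 354.15 K, so ΔT = 57.11 K.
COP_Carnot = T_H/ΔT = 354.15/57.11 = 6.201.
The heat pump delivers Q̇_H = COP × Ẇ = 663500 W; the resistance heater delivers Ẇ = 107000 W.
Extra = (COP − 1)·Ẇ = 556500 W.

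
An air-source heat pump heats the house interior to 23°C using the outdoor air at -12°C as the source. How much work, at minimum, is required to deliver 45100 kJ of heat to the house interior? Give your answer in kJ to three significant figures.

5330 kJ

In absolute terms T_C = 261.15 K and T_H = 296.15 K, so ΔT = 35.00 K.
The reversible limit is COP_HP = T_H/ΔT = 8.461, so W_min = Q_H/COP = Q_H·ΔT/T_H.
W_min = 45100 × 35.00/296.15 = 5330 kJ.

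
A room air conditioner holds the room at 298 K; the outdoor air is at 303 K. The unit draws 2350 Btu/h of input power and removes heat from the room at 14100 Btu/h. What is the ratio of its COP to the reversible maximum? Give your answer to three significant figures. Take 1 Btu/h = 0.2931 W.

0.101

COP_actual = Q̇_C/Ẇ = 14100/2350 = 6.000.
The reservoir spacing is ΔT = 303 − 298 = 5.000 K.
COP_Carnot = T_C/ΔT = 298.00/5.000 = 59.60.
η_II = COP_actual/COP_Carnot = 6.000/59.60 = 0.1007.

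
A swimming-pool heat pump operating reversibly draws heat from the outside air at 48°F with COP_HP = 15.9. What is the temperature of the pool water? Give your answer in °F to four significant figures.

COP_HP = T_H/(T_H − T_C) rearranges to T_H = COP·T_C/(COP − 1).
With T_C = 282.04 K, T_H = 15.9 × 282.04/14.90 = 300.97 K.
Converting, 300.97 K = 82.07°F.

82.07 °F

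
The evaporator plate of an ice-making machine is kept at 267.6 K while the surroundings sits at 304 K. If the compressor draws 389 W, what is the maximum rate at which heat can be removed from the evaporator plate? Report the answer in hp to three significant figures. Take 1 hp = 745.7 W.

3.84 hp

The reservoir spacing is ΔT = 304 − 267.6 = 36.40 K.
COP_Carnot = T_C/ΔT = 267.60/36.40 = 7.352.
Q̇_max = COP_Carnot × Ẇ = 7.352 × 389.0 W = 2860 W = 3.835 hp.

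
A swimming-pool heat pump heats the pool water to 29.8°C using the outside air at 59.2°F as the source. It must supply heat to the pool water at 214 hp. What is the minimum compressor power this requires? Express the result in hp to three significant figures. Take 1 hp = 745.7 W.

In absolute terms T_C = 288.26 K and T_H = 302.95 K, so ΔT = 14.69 K.
COP_Carnot = T_H/ΔT = 302.95/14.69 = 20.62.
Ẇ_min = Q̇/COP_Carnot = 214.0/20.62 = 10.38 hp.

10.4 hp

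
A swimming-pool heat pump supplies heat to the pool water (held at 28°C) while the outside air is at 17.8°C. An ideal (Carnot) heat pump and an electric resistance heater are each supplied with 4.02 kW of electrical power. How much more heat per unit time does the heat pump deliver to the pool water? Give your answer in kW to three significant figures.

115 kW

In absolute terms T_C = 290.95 K and T_H = 301.15 K, so ΔT = 10.20 K.
COP_Carnot = T_H/ΔT = 301.15/10.20 = 29.52.
The heat pump delivers Q̇_H = COP × Ẇ = 118.7 kW; the resistance heater delivers Ẇ = 4.020 kW.
Extra = (COP − 1)·Ẇ = 114.7 kW.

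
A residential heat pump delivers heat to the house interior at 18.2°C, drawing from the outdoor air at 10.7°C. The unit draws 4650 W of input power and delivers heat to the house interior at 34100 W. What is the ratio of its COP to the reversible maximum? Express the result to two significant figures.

0.19

COP_actual = Q̇_H/Ẇ = 34100/4650 = 7.333.
In absolute terms T_C = 283.85 K and T_H = 291.35 K, so ΔT = 7.500 K.
COP_Carnot = T_H/ΔT = 291.35/7.500 = 38.85.
η_II = COP_actual/COP_Carnot = 7.333/38.85 = 0.1888.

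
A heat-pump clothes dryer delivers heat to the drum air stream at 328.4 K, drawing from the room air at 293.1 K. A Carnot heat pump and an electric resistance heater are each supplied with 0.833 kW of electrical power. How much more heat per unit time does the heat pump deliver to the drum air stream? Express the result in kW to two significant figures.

6.9 kW

The reservoir spacing is ΔT = 328.4 − 293.1 = 35.30 K.
COP_Carnot = T_H/ΔT = 328.40/35.30 = 9.303.
The heat pump delivers Q̇_H = COP × Ẇ = 7.749 kW; the resistance heater delivers Ẇ = 0.8330 kW.
Extra = (COP − 1)·Ẇ = 6.916 kW.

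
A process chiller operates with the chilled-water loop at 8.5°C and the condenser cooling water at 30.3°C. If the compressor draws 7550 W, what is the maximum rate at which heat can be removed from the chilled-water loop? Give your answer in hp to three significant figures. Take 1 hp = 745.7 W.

In absolute terms T_C = 281.65 K and T_H = 303.45 K, so ΔT = 21.80 K.
COP_Carnot = T_C/ΔT = 281.65/21.80 = 12.92.
Q̇_max = COP_Carnot × Ẇ = 12.92 × 7550 W = 97540 W = 130.8 hp.

131 hp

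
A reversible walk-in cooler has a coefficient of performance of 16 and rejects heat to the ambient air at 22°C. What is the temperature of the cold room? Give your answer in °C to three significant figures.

For a Carnot refrigerator COP_R = T_C/(T_H − T_C), so T_C = COP·T_H/(1 + COP).
With T_H = 295.15 K, T_C = 16 × 295.15/17.00 = 277.79 K.
Converting, 277.79 K = 4.64°C.

4.64 °C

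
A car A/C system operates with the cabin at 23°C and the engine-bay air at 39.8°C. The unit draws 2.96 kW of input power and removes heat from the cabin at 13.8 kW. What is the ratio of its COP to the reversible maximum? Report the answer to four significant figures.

COP_actual = Q̇_C/Ẇ = 13.80/2.960 = 4.662.
In absolute terms T_C = 296.15 K and T_H = 312.95 K, so ΔT = 16.80 K.
COP_Carnot = T_C/ΔT = 296.15/16.80 = 17.63.
η_II = COP_actual/COP_Carnot = 4.662/17.63 = 0.2645.

0.2645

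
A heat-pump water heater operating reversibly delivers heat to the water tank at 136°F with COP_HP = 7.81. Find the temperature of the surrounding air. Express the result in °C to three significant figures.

COP_HP = T_H/(T_H − T_C) gives T_H − T_C = T_H/COP.
With T_H = 330.93 K, T_C = 330.93 × (1 − 1/7.81) = 288.56 K.
Converting, 288.56 K = 15.41°C.

15.4 °C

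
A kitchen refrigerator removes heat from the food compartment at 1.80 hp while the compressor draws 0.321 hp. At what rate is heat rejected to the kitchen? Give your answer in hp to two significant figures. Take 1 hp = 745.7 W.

For a cyclic device the first law requires Q̇_H = Q̇_C + Ẇ.
Q̇_H = Q̇_C + Ẇ = 2.121 hp.

2.1 hp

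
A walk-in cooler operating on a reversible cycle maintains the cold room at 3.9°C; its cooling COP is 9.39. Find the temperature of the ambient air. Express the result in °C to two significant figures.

COP_R = T_C/(T_H − T_C) gives T_H − T_C = T_C/COP.
With T_C = 277.05 K, T_H = 277.05 × (1 + 1/9.39) = 306.55 K.
Converting, 306.55 K = 33.40°C.

33 °C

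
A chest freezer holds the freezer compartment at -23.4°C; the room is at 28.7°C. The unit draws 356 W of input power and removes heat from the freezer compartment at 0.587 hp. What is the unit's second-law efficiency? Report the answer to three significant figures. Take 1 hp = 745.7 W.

0.256

Converting, Q̇_C = 0.5870 hp = 437.7 W, so COP_actual = Q̇_C/Ẇ = 437.7/356.0 = 1.230.
In absolute terms T_C = 249.75 K and T_H = 301.85 K, so ΔT = 52.10 K.
COP_Carnot = T_C/ΔT = 249.75/52.10 = 4.794.
η_II = COP_actual/COP_Carnot = 1.230/4.794 = 0.2565.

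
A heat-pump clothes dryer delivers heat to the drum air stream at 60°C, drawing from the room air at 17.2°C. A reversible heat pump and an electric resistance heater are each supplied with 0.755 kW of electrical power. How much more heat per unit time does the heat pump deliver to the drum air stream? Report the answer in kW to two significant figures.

5.1 kW

In absolute terms T_C = 290.35 K and T_H = 333.15 K, so ΔT = 42.80 K.
COP_Carnot = T_H/ΔT = 333.15/42.80 = 7.784.
The heat pump delivers Q̇_H = COP × Ẇ = 5.877 kW; the resistance heater delivers Ẇ = 0.7550 kW.
Extra = (COP − 1)·Ẇ = 5.122 kW.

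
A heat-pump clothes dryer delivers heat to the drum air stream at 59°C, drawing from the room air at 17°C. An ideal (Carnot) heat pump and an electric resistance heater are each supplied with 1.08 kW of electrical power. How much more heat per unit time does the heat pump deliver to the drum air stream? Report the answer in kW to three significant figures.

In absolute terms T_C = 290.15 K and T_H = 332.15 K, so ΔT = 42.00 K.
COP_Carnot = T_H/ΔT = 332.15/42.00 = 7.908.
The heat pump delivers Q̇_H = COP × Ẇ = 8.541 kW; the resistance heater delivers Ẇ = 1.080 kW.
Extra = (COP − 1)·Ẇ = 7.461 kW.

7.46 kW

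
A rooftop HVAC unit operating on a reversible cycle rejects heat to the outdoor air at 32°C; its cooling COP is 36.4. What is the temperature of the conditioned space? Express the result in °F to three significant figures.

74.9 °F

For a Carnot refrigerator COP_R = T_C/(T_H − T_C), so T_C = COP·T_H/(1 + COP).
With T_H = 305.15 K, T_C = 36.4 × 305.15/37.40 = 296.99 K.
Converting, 296.99 K = 74.91°F.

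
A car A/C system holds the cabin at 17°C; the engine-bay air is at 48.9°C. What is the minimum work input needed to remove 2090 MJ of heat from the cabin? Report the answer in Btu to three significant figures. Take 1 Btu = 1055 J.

In absolute terms T_C = 290.15 K and T_H = 322.05 K, so ΔT = 31.90 K.
The reversible limit is COP_R = T_C/ΔT = 9.096, so W_min = Q_C/COP = Q_C·ΔT/T_C.
W_min = 2090 × 31.90/290.15 = 229.8 MJ = 217800 Btu.

218000 Btu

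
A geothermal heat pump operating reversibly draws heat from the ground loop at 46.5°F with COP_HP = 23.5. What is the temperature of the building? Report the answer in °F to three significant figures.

69.0 °F

COP_HP = T_H/(T_H − T_C) rearranges to T_H = COP·T_C/(COP − 1).
With T_C = 281.21 K, T_H = 23.5 × 281.21/22.50 = 293.70 K.
Converting, 293.70 K = 69.00°F.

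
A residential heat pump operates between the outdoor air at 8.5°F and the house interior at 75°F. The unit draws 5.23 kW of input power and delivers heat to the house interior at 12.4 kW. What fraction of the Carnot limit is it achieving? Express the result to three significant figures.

COP_actual = Q̇_H/Ẇ = 12.40/5.230 = 2.371.
In absolute terms T_C = 260.09 K and T_H = 297.04 K, so ΔT = 36.94 K.
COP_Carnot = T_H/ΔT = 297.04/36.94 = 8.040.
η_II = COP_actual/COP_Carnot = 2.371/8.040 = 0.2949.

0.295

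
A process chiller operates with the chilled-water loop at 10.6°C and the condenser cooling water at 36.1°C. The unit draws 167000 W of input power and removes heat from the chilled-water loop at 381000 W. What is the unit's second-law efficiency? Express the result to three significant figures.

0.205

COP_actual = Q̇_C/Ẇ = 381000/167000 = 2.281.
In absolute terms T_C = 283.75 K and T_H = 309.25 K, so ΔT = 25.50 K.
COP_Carnot = T_C/ΔT = 283.75/25.50 = 11.13.
η_II = COP_actual/COP_Carnot = 2.281/11.13 = 0.2050.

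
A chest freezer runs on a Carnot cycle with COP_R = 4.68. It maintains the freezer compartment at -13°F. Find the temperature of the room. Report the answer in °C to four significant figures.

COP_R = T_C/(T_H − T_C) gives T_H − T_C = T_C/COP.
With T_C = 248.15 K, T_H = 248.15 × (1 + 1/4.68) = 301.17 K.
Converting, 301.17 K = 28.02°C.

28.02 °C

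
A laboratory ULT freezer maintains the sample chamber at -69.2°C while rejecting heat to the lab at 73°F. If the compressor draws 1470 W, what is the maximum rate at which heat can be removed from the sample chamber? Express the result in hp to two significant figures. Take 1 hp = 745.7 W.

4.4 hp

In absolute terms T_C = 203.95 K and T_H = 295.93 K, so ΔT = 91.98 K.
COP_Carnot = T_C/ΔT = 203.95/91.98 = 2.217.
Q̇_max = COP_Carnot × Ẇ = 2.217 × 1470 W = 3260 W = 4.371 hp.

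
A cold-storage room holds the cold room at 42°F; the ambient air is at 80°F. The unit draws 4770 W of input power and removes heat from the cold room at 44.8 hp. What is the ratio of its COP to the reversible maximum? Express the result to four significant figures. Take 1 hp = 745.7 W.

Converting, Q̇_C = 44.80 hp = 33410 W, so COP_actual = Q̇_C/Ẇ = 33410/4770 = 7.004.
In absolute terms T_C = 278.71 K and T_H = 299.82 K, so ΔT = 21.11 K.
COP_Carnot = T_C/ΔT = 278.71/21.11 = 13.20.
η_II = COP_actual/COP_Carnot = 7.004/13.20 = 0.5305.

0.5305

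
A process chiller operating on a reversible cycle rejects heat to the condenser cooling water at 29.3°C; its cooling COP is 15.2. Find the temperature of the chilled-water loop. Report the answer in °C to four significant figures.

For a Carnot refrigerator COP_R = T_C/(T_H − T_C), so T_C = COP·T_H/(1 + COP).
With T_H = 302.45 K, T_C = 15.2 × 302.45/16.20 = 283.78 K.
Converting, 283.78 K = 10.63°C.

10.63 °C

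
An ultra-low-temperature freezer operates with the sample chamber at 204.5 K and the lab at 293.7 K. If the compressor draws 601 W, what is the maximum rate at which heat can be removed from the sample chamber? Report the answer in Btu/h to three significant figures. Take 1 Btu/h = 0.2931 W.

4700 Btu/h

The reservoir spacing is ΔT = 293.7 − 204.5 = 89.20 K.
COP_Carnot = T_C/ΔT = 204.50/89.20 = 2.293.
Q̇_max = COP_Carnot × Ẇ = 2.293 × 601.0 W = 1378 W = 4701 Btu/h.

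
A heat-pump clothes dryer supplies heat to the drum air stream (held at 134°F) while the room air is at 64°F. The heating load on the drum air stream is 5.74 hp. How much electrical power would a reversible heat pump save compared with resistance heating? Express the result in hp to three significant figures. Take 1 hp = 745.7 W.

In absolute terms T_C = 290.93 K and T_H = 329.82 K, so ΔT = 38.89 K.
COP_Carnot = T_H/ΔT = 329.82/38.89 = 8.481.
Resistance heating needs Ẇ_res = Q̇_H = 5.740 hp; the reversible heat pump needs only Ẇ_hp = Q̇_H/COP = 0.6768 hp.
Saving = 5.740 − 0.6768 = 5.063 hp.

5.06 hp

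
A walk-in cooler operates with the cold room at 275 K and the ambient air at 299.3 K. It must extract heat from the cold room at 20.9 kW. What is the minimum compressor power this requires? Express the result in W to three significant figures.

1850 W

The reservoir spacing is ΔT = 299.3 − 275 = 24.30 K.
COP_Carnot = T_C/ΔT = 275.00/24.30 = 11.32.
Ẇ_min = Q̇/COP_Carnot = 20.90/11.32 = 1.847 kW = 1847 W.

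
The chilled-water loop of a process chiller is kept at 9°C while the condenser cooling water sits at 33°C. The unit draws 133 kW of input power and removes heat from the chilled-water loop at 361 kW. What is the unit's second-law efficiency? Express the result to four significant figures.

0.2309

COP_actual = Q̇_C/Ẇ = 361.0/133.0 = 2.714.
In absolute terms T_C = 282.15 K and T_H = 306.15 K, so ΔT = 24.00 K.
COP_Carnot = T_C/ΔT = 282.15/24.00 = 11.76.
η_II = COP_actual/COP_Carnot = 2.714/11.76 = 0.2309.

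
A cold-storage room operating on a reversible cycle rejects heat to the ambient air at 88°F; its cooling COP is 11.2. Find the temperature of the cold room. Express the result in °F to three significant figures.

For a Carnot refrigerator COP_R = T_C/(T_H − T_C), so T_C = COP·T_H/(1 + COP).
With T_H = 304.26 K, T_C = 11.2 × 304.26/12.20 = 279.32 K.
Converting, 279.32 K = 43.11°F.

43.1 °F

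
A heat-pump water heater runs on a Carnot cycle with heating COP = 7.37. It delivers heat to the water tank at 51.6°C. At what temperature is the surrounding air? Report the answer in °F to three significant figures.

COP_HP = T_H/(T_H − T_C) gives T_H − T_C = T_H/COP.
With T_H = 324.75 K, T_C = 324.75 × (1 − 1/7.37) = 280.69 K.
Converting, 280.69 K = 45.57°F.

45.6 °F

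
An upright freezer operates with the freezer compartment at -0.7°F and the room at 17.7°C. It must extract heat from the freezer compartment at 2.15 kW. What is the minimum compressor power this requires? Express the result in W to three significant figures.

302 W

In absolute terms T_C = 254.98 K and T_H = 290.85 K, so ΔT = 35.87 K.
COP_Carnot = T_C/ΔT = 254.98/35.87 = 7.109.
Ẇ_min = Q̇/COP_Carnot = 2.150/7.109 = 0.3024 kW = 302.4 W.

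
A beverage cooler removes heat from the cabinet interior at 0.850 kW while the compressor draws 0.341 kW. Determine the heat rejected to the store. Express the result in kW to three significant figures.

1.19 kW

For a cyclic device the first law requires Q̇_H = Q̇_C + Ẇ.
Q̇_H = Q̇_C + Ẇ = 1.191 kW.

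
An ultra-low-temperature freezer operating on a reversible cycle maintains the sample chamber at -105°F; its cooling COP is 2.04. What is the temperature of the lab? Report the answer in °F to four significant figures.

COP_R = T_C/(T_H − T_C) gives T_H − T_C = T_C/COP.
With T_C = 197.04 K, T_H = 197.04 × (1 + 1/2.04) = 293.63 K.
Converting, 293.63 K = 68.86°F.

68.86 °F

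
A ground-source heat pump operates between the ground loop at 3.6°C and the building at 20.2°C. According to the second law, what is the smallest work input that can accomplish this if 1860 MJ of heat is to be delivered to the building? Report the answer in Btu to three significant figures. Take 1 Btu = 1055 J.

In absolute terms T_C = 276.75 K and T_H = 293.35 K, so ΔT = 16.60 K.
The reversible limit is COP_HP = T_H/ΔT = 17.67, so W_min = Q_H/COP = Q_H·ΔT/T_H.
W_min = 1860 × 16.60/293.35 = 105.3 MJ = 99770 Btu.

99800 Btu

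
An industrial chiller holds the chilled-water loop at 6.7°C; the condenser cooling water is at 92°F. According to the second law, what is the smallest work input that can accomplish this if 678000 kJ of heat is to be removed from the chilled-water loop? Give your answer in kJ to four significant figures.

64530 kJ

In absolute terms T_C = 279.85 K and T_H = 306.48 K, so ΔT = 26.63 K.
The reversible limit is COP_R = T_C/ΔT = 10.51, so W_min = Q_C/COP = Q_C·ΔT/T_C.
W_min = 678000 × 26.63/279.85 = 64530 kJ.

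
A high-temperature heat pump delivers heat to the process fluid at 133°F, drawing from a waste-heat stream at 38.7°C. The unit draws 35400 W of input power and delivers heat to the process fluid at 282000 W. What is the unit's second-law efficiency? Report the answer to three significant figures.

0.421

COP_actual = Q̇_H/Ẇ = 282000/35400 = 7.966.
In absolute terms T_C = 311.85 K and T_H = 329.26 K, so ΔT = 17.41 K.
COP_Carnot = T_H/ΔT = 329.26/17.41 = 18.91.
η_II = COP_actual/COP_Carnot = 7.966/18.91 = 0.4212.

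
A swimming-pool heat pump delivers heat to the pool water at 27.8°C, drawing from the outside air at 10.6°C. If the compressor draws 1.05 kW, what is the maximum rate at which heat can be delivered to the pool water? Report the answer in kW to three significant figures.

In absolute terms T_C = 283.75 K and T_H = 300.95 K, so ΔT = 17.20 K.
COP_Carnot = T_H/ΔT = 300.95/17.20 = 17.50.
Q̇_max = COP_Carnot × Ẇ = 17.50 × 1.050 kW = 18.37 kW.

18.4 kW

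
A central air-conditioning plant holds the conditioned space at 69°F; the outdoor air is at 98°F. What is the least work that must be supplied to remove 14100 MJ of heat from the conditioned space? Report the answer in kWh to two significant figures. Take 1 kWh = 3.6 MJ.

210 kWh

In absolute terms T_C = 293.71 K and T_H = 309.82 K, so ΔT = 16.11 K.
The reversible limit is COP_R = T_C/ΔT = 18.23, so W_min = Q_C/COP = Q_C·ΔT/T_C.
W_min = 14100 × 16.11/293.71 = 773.5 MJ = 214.8 kWh.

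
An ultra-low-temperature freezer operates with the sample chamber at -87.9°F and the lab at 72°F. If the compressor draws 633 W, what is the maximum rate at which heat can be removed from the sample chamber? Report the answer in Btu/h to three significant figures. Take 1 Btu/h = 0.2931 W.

5020 Btu/h

In absolute terms T_C = 206.54 K and T_H = 295.37 K, so ΔT = 88.83 K.
COP_Carnot = T_C/ΔT = 206.54/88.83 = 2.325.
Q̇_max = COP_Carnot × Ẇ = 2.325 × 633.0 W = 1472 W = 5021 Btu/h.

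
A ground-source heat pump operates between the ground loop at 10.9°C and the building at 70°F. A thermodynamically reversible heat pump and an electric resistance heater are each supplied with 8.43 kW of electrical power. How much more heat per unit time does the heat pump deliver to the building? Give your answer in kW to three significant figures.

In absolute terms T_C = 284.05 K and T_H = 294.26 K, so ΔT = 10.21 K.
COP_Carnot = T_H/ΔT = 294.26/10.21 = 28.82.
The heat pump delivers Q̇_H = COP × Ẇ = 242.9 kW; the resistance heater delivers Ẇ = 8.430 kW.
Extra = (COP − 1)·Ẇ = 234.5 kW.

235 kW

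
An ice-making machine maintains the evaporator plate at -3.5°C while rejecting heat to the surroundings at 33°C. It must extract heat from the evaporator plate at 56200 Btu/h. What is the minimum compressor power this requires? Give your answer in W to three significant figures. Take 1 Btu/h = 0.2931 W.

In absolute terms T_C = 269.65 K and T_H = 306.15 K, so ΔT = 36.50 K.
COP_Carnot = T_C/ΔT = 269.65/36.50 = 7.388.
Ẇ_min = Q̇/COP_Carnot = 56200/7.388 = 7607 Btu/h = 2230 W.

2230 W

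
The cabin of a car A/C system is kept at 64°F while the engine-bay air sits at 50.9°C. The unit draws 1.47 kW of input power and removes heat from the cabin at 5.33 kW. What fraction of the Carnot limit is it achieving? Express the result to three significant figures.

0.413

COP_actual = Q̇_C/Ẇ = 5.330/1.470 = 3.626.
In absolute terms T_C = 290.93 K and T_H = 324.05 K, so ΔT = 33.12 K.
COP_Carnot = T_C/ΔT = 290.93/33.12 = 8.783.
η_II = COP_actual/COP_Carnot = 3.626/8.783 = 0.4128.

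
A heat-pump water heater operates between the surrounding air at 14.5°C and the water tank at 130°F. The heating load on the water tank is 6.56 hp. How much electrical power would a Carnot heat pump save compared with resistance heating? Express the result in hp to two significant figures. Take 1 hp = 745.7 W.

In absolute terms T_C = 287.65 K and T_H = 327.59 K, so ΔT = 39.94 K.
COP_Carnot = T_H/ΔT = 327.59/39.94 = 8.201.
Resistance heating needs Ẇ_res = Q̇_H = 6.560 hp; the reversible heat pump needs only Ẇ_hp = Q̇_H/COP = 0.7999 hp.
Saving = 6.560 − 0.7999 = 5.760 hp.

5.8 hp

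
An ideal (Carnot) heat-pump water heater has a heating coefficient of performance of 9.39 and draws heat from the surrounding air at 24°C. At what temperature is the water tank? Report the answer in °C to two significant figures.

COP_HP = T_H/(T_H − T_C) rearranges to T_H = COP·T_C/(COP − 1).
With T_C = 297.15 K, T_H = 9.39 × 297.15/8.390 = 332.57 K.
Converting, 332.57 K = 59.42°C.

59 °C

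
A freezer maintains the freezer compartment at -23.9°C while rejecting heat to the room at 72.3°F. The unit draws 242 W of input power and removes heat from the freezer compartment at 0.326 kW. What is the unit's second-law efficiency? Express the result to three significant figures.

0.250

Converting, Q̇_C = 0.3260 kW = 326.0 W, so COP_actual = Q̇_C/Ẇ = 326.0/242.0 = 1.347.
In absolute terms T_C = 249.25 K and T_H = 295.54 K, so ΔT = 46.29 K.
COP_Carnot = T_C/ΔT = 249.25/46.29 = 5.385.
η_II = COP_actual/COP_Carnot = 1.347/5.385 = 0.2502.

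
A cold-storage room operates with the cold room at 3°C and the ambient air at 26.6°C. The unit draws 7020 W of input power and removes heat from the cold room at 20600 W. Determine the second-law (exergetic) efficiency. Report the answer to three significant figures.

COP_actual = Q̇_C/Ẇ = 20600/7020 = 2.934.
In absolute terms T_C = 276.15 K and T_H = 299.75 K, so ΔT = 23.60 K.
COP_Carnot = T_C/ΔT = 276.15/23.60 = 11.70.
η_II = COP_actual/COP_Carnot = 2.934/11.70 = 0.2508.

0.251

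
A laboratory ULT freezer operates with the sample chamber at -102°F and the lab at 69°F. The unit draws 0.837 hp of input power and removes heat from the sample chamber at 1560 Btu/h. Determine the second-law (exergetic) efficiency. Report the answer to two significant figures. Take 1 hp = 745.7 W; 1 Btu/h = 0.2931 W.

0.35

Converting, Q̇_C = 1560 Btu/h = 0.6132 hp, so COP_actual = Q̇_C/Ẇ = 0.6132/0.8370 = 0.7326.
In absolute terms T_C = 198.71 K and T_H = 293.71 K, so ΔT = 95.00 K.
COP_Carnot = T_C/ΔT = 198.71/95.00 = 2.092.
η_II = COP_actual/COP_Carnot = 0.7326/2.092 = 0.3502.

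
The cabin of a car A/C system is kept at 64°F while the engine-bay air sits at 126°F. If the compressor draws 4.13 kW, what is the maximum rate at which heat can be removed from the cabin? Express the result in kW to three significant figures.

34.9 kW

In absolute terms T_C = 290.93 K and T_H = 325.37 K, so ΔT = 34.44 K.
COP_Carnot = T_C/ΔT = 290.93/34.44 = 8.446.
Q̇_max = COP_Carnot × Ẇ = 8.446 × 4.130 kW = 34.88 kW.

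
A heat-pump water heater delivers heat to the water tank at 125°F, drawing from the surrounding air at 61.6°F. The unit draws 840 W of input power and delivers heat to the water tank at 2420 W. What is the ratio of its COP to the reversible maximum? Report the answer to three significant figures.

COP_actual = Q̇_H/Ẇ = 2420/840.0 = 2.881.
In absolute terms T_C = 289.59 K and T_H = 324.82 K, so ΔT = 35.22 K.
COP_Carnot = T_H/ΔT = 324.82/35.22 = 9.222.
η_II = COP_actual/COP_Carnot = 2.881/9.222 = 0.3124.

0.312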